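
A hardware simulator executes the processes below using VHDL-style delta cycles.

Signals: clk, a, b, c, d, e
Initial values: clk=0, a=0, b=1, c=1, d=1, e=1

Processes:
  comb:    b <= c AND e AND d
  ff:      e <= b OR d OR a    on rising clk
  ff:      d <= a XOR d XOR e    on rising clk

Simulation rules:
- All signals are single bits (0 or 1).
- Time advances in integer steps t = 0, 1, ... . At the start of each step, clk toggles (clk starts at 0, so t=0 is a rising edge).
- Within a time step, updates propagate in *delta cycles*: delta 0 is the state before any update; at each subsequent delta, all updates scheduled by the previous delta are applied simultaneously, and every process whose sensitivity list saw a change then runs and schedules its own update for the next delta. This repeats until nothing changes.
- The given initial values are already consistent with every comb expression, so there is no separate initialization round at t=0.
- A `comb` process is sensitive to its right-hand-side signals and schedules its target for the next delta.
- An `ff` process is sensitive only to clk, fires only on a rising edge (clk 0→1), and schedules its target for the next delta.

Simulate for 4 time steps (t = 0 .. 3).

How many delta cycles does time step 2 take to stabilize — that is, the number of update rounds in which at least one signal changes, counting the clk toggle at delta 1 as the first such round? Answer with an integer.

t0.Δ0 b=1 c=1 e=1 a=0 d=1 clk=0
t0.Δ1 b=1 c=1 e=1 a=0 d=1 clk=1
t0.Δ2 b=1 c=1 e=1 a=0 d=0 clk=1
t0.Δ3 b=0 c=1 e=1 a=0 d=0 clk=1
t1.Δ0 b=0 c=1 e=1 a=0 d=0 clk=1
t1.Δ1 b=0 c=1 e=1 a=0 d=0 clk=0
t2.Δ0 b=0 c=1 e=1 a=0 d=0 clk=0
t2.Δ1 b=0 c=1 e=1 a=0 d=0 clk=1
t2.Δ2 b=0 c=1 e=0 a=0 d=1 clk=1
t3.Δ0 b=0 c=1 e=0 a=0 d=1 clk=1
t3.Δ1 b=0 c=1 e=0 a=0 d=1 clk=0

2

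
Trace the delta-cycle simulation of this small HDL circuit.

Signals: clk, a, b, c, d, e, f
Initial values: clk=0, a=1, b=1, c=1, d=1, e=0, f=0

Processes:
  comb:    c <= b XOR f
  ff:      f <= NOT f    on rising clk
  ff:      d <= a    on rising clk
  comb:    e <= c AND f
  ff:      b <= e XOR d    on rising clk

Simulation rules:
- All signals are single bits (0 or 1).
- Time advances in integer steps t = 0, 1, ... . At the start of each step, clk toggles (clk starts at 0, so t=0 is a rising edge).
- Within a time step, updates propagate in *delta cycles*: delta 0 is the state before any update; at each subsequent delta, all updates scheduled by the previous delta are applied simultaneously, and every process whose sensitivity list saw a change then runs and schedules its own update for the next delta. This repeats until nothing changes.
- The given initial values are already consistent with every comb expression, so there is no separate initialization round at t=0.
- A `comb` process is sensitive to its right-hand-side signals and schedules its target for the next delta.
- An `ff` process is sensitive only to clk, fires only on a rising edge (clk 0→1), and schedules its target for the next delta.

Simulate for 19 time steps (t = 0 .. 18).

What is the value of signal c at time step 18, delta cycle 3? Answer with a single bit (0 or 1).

1

t0.Δ0 d=1 a=1 b=1 e=0 c=1 f=0 clk=0
t0.Δ1 d=1 a=1 b=1 e=0 c=1 f=0 clk=1
t0.Δ2 d=1 a=1 b=1 e=0 c=1 f=1 clk=1
t0.Δ3 d=1 a=1 b=1 e=1 c=0 f=1 clk=1
t0.Δ4 d=1 a=1 b=1 e=0 c=0 f=1 clk=1
t1.Δ0 d=1 a=1 b=1 e=0 c=0 f=1 clk=1
t1.Δ1 d=1 a=1 b=1 e=0 c=0 f=1 clk=0
t2.Δ0 d=1 a=1 b=1 e=0 c=0 f=1 clk=0
t2.Δ1 d=1 a=1 b=1 e=0 c=0 f=1 clk=1
t2.Δ2 d=1 a=1 b=1 e=0 c=0 f=0 clk=1
t2.Δ3 d=1 a=1 b=1 e=0 c=1 f=0 clk=1
t3.Δ0 d=1 a=1 b=1 e=0 c=1 f=0 clk=1
t3.Δ1 d=1 a=1 b=1 e=0 c=1 f=0 clk=0
t4.Δ0 d=1 a=1 b=1 e=0 c=1 f=0 clk=0
t4.Δ1 d=1 a=1 b=1 e=0 c=1 f=0 clk=1
t4.Δ2 d=1 a=1 b=1 e=0 c=1 f=1 clk=1
t4.Δ3 d=1 a=1 b=1 e=1 c=0 f=1 clk=1
t4.Δ4 d=1 a=1 b=1 e=0 c=0 f=1 clk=1
t5.Δ0 d=1 a=1 b=1 e=0 c=0 f=1 clk=1
t5.Δ1 d=1 a=1 b=1 e=0 c=0 f=1 clk=0
t6.Δ0 d=1 a=1 b=1 e=0 c=0 f=1 clk=0
t6.Δ1 d=1 a=1 b=1 e=0 c=0 f=1 clk=1
t6.Δ2 d=1 a=1 b=1 e=0 c=0 f=0 clk=1
t6.Δ3 d=1 a=1 b=1 e=0 c=1 f=0 clk=1
t7.Δ0 d=1 a=1 b=1 e=0 c=1 f=0 clk=1
t7.Δ1 d=1 a=1 b=1 e=0 c=1 f=0 clk=0
t8.Δ0 d=1 a=1 b=1 e=0 c=1 f=0 clk=0
t8.Δ1 d=1 a=1 b=1 e=0 c=1 f=0 clk=1
t8.Δ2 d=1 a=1 b=1 e=0 c=1 f=1 clk=1
t8.Δ3 d=1 a=1 b=1 e=1 c=0 f=1 clk=1
t8.Δ4 d=1 a=1 b=1 e=0 c=0 f=1 clk=1
t9.Δ0 d=1 a=1 b=1 e=0 c=0 f=1 clk=1
t9.Δ1 d=1 a=1 b=1 e=0 c=0 f=1 clk=0
t10.Δ0 d=1 a=1 b=1 e=0 c=0 f=1 clk=0
t10.Δ1 d=1 a=1 b=1 e=0 c=0 f=1 clk=1
t10.Δ2 d=1 a=1 b=1 e=0 c=0 f=0 clk=1
t10.Δ3 d=1 a=1 b=1 e=0 c=1 f=0 clk=1
t11.Δ0 d=1 a=1 b=1 e=0 c=1 f=0 clk=1
t11.Δ1 d=1 a=1 b=1 e=0 c=1 f=0 clk=0
t12.Δ0 d=1 a=1 b=1 e=0 c=1 f=0 clk=0
t12.Δ1 d=1 a=1 b=1 e=0 c=1 f=0 clk=1
t12.Δ2 d=1 a=1 b=1 e=0 c=1 f=1 clk=1
t12.Δ3 d=1 a=1 b=1 e=1 c=0 f=1 clk=1
t12.Δ4 d=1 a=1 b=1 e=0 c=0 f=1 clk=1
t13.Δ0 d=1 a=1 b=1 e=0 c=0 f=1 clk=1
t13.Δ1 d=1 a=1 b=1 e=0 c=0 f=1 clk=0
t14.Δ0 d=1 a=1 b=1 e=0 c=0 f=1 clk=0
t14.Δ1 d=1 a=1 b=1 e=0 c=0 f=1 clk=1
t14.Δ2 d=1 a=1 b=1 e=0 c=0 f=0 clk=1
t14.Δ3 d=1 a=1 b=1 e=0 c=1 f=0 clk=1
t15.Δ0 d=1 a=1 b=1 e=0 c=1 f=0 clk=1
t15.Δ1 d=1 a=1 b=1 e=0 c=1 f=0 clk=0
t16.Δ0 d=1 a=1 b=1 e=0 c=1 f=0 clk=0
t16.Δ1 d=1 a=1 b=1 e=0 c=1 f=0 clk=1
t16.Δ2 d=1 a=1 b=1 e=0 c=1 f=1 clk=1
t16.Δ3 d=1 a=1 b=1 e=1 c=0 f=1 clk=1
t16.Δ4 d=1 a=1 b=1 e=0 c=0 f=1 clk=1
t17.Δ0 d=1 a=1 b=1 e=0 c=0 f=1 clk=1
t17.Δ1 d=1 a=1 b=1 e=0 c=0 f=1 clk=0
t18.Δ0 d=1 a=1 b=1 e=0 c=0 f=1 clk=0
t18.Δ1 d=1 a=1 b=1 e=0 c=0 f=1 clk=1
t18.Δ2 d=1 a=1 b=1 e=0 c=0 f=0 clk=1
t18.Δ3 d=1 a=1 b=1 e=0 c=1 f=0 clk=1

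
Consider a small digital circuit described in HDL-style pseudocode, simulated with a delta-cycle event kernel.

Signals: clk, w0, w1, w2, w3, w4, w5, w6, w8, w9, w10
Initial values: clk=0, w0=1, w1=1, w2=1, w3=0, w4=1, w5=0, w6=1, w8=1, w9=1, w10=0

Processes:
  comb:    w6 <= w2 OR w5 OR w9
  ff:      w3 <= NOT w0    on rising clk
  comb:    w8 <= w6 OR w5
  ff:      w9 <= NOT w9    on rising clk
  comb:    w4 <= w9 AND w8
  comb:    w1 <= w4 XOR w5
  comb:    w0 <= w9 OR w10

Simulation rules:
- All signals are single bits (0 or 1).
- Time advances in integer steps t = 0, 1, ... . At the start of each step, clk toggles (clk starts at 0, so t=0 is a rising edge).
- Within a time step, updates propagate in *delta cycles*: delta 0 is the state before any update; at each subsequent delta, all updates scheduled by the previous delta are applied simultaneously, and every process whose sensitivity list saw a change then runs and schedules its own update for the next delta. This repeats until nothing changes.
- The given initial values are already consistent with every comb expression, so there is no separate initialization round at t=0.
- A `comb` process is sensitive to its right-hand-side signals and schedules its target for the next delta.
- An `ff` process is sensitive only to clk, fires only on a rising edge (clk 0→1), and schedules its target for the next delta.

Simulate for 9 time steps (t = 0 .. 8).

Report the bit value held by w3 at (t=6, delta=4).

1

t=0 Δ0: w9=1 w1=1 w4=1 w2=1 w6=1 w5=0 clk=0 w3=0 w8=1 w10=0 w0=1
  Δ1: clk:0→1
  Δ2: w9:1→0
  Δ3: w4:1→0, w0:1→0
  Δ4: w1:1→0
  (4Δ to stable)
t=1 Δ0: w9=0 w1=0 w4=0 w2=1 w6=1 w5=0 clk=1 w3=0 w8=1 w10=0 w0=0
  Δ1: clk:1→0
  (1Δ to stable)
t=2 Δ0: w9=0 w1=0 w4=0 w2=1 w6=1 w5=0 clk=0 w3=0 w8=1 w10=0 w0=0
  Δ1: clk:0→1
  Δ2: w9:0→1, w3:0→1
  Δ3: w4:0→1, w0:0→1
  Δ4: w1:0→1
  (4Δ to stable)
t=3 Δ0: w9=1 w1=1 w4=1 w2=1 w6=1 w5=0 clk=1 w3=1 w8=1 w10=0 w0=1
  Δ1: clk:1→0
  (1Δ to stable)
t=4 Δ0: w9=1 w1=1 w4=1 w2=1 w6=1 w5=0 clk=0 w3=1 w8=1 w10=0 w0=1
  Δ1: clk:0→1
  Δ2: w9:1→0, w3:1→0
  Δ3: w4:1→0, w0:1→0
  Δ4: w1:1→0
  (4Δ to stable)
t=5 Δ0: w9=0 w1=0 w4=0 w2=1 w6=1 w5=0 clk=1 w3=0 w8=1 w10=0 w0=0
  Δ1: clk:1→0
  (1Δ to stable)
t=6 Δ0: w9=0 w1=0 w4=0 w2=1 w6=1 w5=0 clk=0 w3=0 w8=1 w10=0 w0=0
  Δ1: clk:0→1
  Δ2: w9:0→1, w3:0→1
  Δ3: w4:0→1, w0:0→1
  Δ4: w1:0→1
  (4Δ to stable)
t=7 Δ0: w9=1 w1=1 w4=1 w2=1 w6=1 w5=0 clk=1 w3=1 w8=1 w10=0 w0=1
  Δ1: clk:1→0
  (1Δ to stable)
t=8 Δ0: w9=1 w1=1 w4=1 w2=1 w6=1 w5=0 clk=0 w3=1 w8=1 w10=0 w0=1
  Δ1: clk:0→1
  Δ2: w9:1→0, w3:1→0
  Δ3: w4:1→0, w0:1→0
  Δ4: w1:1→0
  (4Δ to stable)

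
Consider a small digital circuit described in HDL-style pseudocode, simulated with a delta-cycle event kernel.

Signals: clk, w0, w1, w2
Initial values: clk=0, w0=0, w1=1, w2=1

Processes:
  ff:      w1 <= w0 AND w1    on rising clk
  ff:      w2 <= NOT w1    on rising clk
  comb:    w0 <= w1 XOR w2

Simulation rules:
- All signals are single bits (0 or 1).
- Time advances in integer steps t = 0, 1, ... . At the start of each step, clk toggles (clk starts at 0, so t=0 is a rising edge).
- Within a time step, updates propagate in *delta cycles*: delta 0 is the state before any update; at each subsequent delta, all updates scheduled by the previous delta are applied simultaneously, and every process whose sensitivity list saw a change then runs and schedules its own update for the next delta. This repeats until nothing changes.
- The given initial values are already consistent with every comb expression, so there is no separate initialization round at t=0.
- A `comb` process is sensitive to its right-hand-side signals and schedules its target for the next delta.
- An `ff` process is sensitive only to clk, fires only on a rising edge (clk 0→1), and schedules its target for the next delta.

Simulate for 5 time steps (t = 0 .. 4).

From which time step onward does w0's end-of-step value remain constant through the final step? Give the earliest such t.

2

t=0 Δ0: w2=1 w0=0 clk=0 w1=1
  Δ1: clk:0→1
  Δ2: w2:1→0, w1:1→0
  (2Δ to stable)
t=1 Δ0: w2=0 w0=0 clk=1 w1=0
  Δ1: clk:1→0
  (1Δ to stable)
t=2 Δ0: w2=0 w0=0 clk=0 w1=0
  Δ1: clk:0→1
  Δ2: w2:0→1
  Δ3: w0:0→1
  (3Δ to stable)
t=3 Δ0: w2=1 w0=1 clk=1 w1=0
  Δ1: clk:1→0
  (1Δ to stable)
t=4 Δ0: w2=1 w0=1 clk=0 w1=0
  Δ1: clk:0→1
  (1Δ to stable)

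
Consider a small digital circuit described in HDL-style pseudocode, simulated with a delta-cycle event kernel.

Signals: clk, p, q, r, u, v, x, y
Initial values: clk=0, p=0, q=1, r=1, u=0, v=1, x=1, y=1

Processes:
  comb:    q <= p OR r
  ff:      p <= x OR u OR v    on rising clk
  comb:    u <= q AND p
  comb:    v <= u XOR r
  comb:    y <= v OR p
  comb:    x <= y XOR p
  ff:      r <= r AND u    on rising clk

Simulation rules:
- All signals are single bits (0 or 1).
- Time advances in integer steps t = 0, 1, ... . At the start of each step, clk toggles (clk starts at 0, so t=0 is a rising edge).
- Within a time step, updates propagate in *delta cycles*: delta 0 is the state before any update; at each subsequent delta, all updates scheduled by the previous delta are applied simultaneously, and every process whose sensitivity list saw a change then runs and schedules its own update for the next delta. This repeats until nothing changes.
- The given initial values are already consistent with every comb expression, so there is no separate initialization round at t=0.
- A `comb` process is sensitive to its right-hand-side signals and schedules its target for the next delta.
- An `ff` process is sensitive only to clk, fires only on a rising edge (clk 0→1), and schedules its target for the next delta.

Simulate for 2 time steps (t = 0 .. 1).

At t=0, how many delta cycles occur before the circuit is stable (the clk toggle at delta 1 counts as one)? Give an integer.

[bits: p,x,r,v,q,clk,u,y]
t=0: Δ0=01111001 Δ1=01111101 Δ2=11011101 Δ3=10001111 Δ4=10011111 | 4Δ
t=1: Δ0=10011111 Δ1=10011011 | 1Δ

4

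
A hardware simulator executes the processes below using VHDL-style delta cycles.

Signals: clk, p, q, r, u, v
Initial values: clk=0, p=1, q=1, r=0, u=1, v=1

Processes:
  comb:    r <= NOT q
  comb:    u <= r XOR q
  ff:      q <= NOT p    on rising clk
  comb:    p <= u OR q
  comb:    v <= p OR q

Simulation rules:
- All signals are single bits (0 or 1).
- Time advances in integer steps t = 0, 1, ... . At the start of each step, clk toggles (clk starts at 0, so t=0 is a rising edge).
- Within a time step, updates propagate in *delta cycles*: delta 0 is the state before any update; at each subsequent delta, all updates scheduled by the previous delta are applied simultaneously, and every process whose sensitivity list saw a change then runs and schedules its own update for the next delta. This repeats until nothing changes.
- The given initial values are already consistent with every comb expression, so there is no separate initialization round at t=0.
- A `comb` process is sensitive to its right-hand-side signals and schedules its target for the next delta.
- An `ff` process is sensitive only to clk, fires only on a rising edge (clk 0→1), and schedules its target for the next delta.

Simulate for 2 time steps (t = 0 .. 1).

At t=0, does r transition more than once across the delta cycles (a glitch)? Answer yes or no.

t=0 Δ0: v=1 q=1 clk=0 p=1 u=1 r=0
  Δ1: clk:0→1
  Δ2: q:1→0
  Δ3: u:1→0, r:0→1
  Δ4: p:1→0, u:0→1
  Δ5: v:1→0, p:0→1
  Δ6: v:0→1
  (6Δ to stable)
t=1 Δ0: v=1 q=0 clk=1 p=1 u=1 r=1
  Δ1: clk:1→0
  (1Δ to stable)

no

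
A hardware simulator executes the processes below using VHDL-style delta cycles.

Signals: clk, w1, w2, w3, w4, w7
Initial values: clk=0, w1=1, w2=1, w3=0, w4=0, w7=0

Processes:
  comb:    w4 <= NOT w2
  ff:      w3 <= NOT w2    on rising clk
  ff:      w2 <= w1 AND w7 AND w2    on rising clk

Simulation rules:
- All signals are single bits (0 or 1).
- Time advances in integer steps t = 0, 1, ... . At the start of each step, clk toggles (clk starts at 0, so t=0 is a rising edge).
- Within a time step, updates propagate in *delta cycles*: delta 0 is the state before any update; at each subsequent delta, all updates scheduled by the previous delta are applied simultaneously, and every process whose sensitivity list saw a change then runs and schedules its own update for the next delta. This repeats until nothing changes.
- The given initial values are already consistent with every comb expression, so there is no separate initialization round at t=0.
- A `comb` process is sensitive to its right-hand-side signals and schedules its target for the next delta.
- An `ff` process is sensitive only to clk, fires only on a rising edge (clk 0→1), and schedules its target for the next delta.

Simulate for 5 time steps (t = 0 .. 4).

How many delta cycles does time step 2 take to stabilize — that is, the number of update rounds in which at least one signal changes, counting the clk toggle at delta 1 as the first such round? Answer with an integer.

t=0 Δ0: clk=0 w1=1 w4=0 w7=0 w2=1 w3=0
  Δ1: clk:0→1
  Δ2: w2:1→0
  Δ3: w4:0→1
  (3Δ to stable)
t=1 Δ0: clk=1 w1=1 w4=1 w7=0 w2=0 w3=0
  Δ1: clk:1→0
  (1Δ to stable)
t=2 Δ0: clk=0 w1=1 w4=1 w7=0 w2=0 w3=0
  Δ1: clk:0→1
  Δ2: w3:0→1
  (2Δ to stable)
t=3 Δ0: clk=1 w1=1 w4=1 w7=0 w2=0 w3=1
  Δ1: clk:1→0
  (1Δ to stable)
t=4 Δ0: clk=0 w1=1 w4=1 w7=0 w2=0 w3=1
  Δ1: clk:0→1
  (1Δ to stable)

2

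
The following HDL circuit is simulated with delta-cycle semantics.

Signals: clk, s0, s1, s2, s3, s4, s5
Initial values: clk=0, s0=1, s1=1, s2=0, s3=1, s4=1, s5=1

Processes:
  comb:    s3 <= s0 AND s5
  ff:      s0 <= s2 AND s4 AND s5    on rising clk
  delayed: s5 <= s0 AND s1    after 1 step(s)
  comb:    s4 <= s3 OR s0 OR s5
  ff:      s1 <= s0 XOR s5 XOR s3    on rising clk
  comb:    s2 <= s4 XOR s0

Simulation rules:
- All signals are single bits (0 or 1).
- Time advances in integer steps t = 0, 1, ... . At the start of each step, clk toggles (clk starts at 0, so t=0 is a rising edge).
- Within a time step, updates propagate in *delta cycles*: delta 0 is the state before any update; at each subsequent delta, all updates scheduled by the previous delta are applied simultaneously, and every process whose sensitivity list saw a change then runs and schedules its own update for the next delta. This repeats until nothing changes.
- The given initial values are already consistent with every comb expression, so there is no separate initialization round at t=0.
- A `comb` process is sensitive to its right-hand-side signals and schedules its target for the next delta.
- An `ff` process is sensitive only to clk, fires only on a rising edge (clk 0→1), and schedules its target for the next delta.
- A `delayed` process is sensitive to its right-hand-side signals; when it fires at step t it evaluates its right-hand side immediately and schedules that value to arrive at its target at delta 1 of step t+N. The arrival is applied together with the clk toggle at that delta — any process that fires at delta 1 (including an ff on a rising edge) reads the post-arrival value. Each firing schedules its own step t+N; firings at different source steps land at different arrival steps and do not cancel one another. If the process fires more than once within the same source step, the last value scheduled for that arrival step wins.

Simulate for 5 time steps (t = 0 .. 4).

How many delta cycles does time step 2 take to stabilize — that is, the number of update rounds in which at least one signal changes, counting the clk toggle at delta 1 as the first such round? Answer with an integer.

t0.Δ0 s2=0 s5=1 clk=0 s0=1 s3=1 s4=1 s1=1
t0.Δ1 s2=0 s5=1 clk=1 s0=1 s3=1 s4=1 s1=1
t0.Δ2 s2=0 s5=1 clk=1 s0=0 s3=1 s4=1 s1=1
t0.Δ3 s2=1 s5=1 clk=1 s0=0 s3=0 s4=1 s1=1
t1.Δ0 s2=1 s5=1 clk=1 s0=0 s3=0 s4=1 s1=1
t1.Δ1 s2=1 s5=0 clk=0 s0=0 s3=0 s4=1 s1=1
t1.Δ2 s2=1 s5=0 clk=0 s0=0 s3=0 s4=0 s1=1
t1.Δ3 s2=0 s5=0 clk=0 s0=0 s3=0 s4=0 s1=1
t2.Δ0 s2=0 s5=0 clk=0 s0=0 s3=0 s4=0 s1=1
t2.Δ1 s2=0 s5=0 clk=1 s0=0 s3=0 s4=0 s1=1
t2.Δ2 s2=0 s5=0 clk=1 s0=0 s3=0 s4=0 s1=0
t3.Δ0 s2=0 s5=0 clk=1 s0=0 s3=0 s4=0 s1=0
t3.Δ1 s2=0 s5=0 clk=0 s0=0 s3=0 s4=0 s1=0
t4.Δ0 s2=0 s5=0 clk=0 s0=0 s3=0 s4=0 s1=0
t4.Δ1 s2=0 s5=0 clk=1 s0=0 s3=0 s4=0 s1=0

2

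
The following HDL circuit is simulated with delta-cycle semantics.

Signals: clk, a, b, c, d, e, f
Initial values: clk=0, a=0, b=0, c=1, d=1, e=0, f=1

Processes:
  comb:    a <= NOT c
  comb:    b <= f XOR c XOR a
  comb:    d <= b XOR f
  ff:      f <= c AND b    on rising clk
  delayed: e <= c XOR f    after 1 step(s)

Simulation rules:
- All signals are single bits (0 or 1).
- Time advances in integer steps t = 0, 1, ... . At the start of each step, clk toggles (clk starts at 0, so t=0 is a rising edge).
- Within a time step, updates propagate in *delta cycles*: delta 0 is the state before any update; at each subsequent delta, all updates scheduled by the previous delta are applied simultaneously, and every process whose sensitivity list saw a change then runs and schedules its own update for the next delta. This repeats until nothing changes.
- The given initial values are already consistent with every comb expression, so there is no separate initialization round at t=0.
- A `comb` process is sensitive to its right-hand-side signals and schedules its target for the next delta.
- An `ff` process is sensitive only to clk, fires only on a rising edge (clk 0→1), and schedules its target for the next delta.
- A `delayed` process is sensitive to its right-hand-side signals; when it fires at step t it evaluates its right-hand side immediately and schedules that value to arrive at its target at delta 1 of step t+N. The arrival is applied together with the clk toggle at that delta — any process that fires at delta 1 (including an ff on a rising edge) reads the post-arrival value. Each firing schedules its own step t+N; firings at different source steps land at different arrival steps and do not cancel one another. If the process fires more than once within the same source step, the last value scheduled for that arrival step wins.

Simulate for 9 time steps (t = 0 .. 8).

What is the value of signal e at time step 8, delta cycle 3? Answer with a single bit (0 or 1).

0

[bits: f,c,b,a,clk,e,d]
t=0: Δ0=1100001 Δ1=1100101 Δ2=0100101 Δ3=0110100 Δ4=0110101 | 4Δ
t=1: Δ0=0110101 Δ1=0110011 | 1Δ
t=2: Δ0=0110011 Δ1=0110111 Δ2=1110111 Δ3=1100110 Δ4=1100111 | 4Δ
t=3: Δ0=1100111 Δ1=1100001 | 1Δ
t=4: Δ0=1100001 Δ1=1100101 Δ2=0100101 Δ3=0110100 Δ4=0110101 | 4Δ
t=5: Δ0=0110101 Δ1=0110011 | 1Δ
t=6: Δ0=0110011 Δ1=0110111 Δ2=1110111 Δ3=1100110 Δ4=1100111 | 4Δ
t=7: Δ0=1100111 Δ1=1100001 | 1Δ
t=8: Δ0=1100001 Δ1=1100101 Δ2=0100101 Δ3=0110100 Δ4=0110101 | 4Δ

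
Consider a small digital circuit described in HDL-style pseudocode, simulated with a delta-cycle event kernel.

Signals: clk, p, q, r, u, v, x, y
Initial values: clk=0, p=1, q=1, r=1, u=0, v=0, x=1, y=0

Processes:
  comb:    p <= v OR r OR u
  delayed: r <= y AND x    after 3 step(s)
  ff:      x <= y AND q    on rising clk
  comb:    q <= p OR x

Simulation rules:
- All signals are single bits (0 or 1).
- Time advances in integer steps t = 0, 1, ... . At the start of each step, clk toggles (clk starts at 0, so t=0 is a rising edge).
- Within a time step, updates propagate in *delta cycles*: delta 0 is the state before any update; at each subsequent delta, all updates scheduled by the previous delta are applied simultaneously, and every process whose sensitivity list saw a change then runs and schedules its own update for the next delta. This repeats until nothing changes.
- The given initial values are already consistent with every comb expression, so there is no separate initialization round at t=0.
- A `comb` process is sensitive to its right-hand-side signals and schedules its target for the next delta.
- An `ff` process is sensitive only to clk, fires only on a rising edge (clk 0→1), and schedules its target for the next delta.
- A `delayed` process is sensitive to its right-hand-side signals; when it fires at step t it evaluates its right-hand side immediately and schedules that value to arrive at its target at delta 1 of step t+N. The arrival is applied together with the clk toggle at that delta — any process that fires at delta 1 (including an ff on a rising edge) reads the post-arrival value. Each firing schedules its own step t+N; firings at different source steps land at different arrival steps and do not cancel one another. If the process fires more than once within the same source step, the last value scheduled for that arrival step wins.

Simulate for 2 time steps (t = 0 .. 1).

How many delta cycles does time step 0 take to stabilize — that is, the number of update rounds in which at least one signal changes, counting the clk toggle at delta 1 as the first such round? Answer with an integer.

2

t=0 Δ0: clk=0 y=0 v=0 q=1 x=1 p=1 u=0 r=1
  Δ1: clk:0→1
  Δ2: x:1→0
  (2Δ to stable)
t=1 Δ0: clk=1 y=0 v=0 q=1 x=0 p=1 u=0 r=1
  Δ1: clk:1→0
  (1Δ to stable)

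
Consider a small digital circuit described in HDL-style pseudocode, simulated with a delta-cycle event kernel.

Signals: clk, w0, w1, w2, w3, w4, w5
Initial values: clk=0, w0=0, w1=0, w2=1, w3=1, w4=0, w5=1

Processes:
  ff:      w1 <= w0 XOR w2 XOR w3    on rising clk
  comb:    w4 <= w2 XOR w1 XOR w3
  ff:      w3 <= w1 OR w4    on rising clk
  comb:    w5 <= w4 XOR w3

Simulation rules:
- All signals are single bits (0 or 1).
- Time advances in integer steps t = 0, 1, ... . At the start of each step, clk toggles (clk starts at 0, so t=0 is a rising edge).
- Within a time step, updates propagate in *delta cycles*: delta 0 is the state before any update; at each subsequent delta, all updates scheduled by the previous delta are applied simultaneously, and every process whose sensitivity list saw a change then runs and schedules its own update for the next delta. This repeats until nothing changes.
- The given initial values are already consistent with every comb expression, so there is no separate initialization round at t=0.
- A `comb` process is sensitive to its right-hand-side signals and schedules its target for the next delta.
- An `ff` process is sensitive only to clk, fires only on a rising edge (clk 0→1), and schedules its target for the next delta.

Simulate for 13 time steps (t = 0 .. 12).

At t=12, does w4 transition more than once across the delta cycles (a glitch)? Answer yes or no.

no

[bits: w0,clk,w2,w5,w3,w4,w1]
t=0: Δ0=0011100 Δ1=0111100 Δ2=0111000 Δ3=0110010 Δ4=0111010 | 4Δ
t=1: Δ0=0111010 Δ1=0011010 | 1Δ
t=2: Δ0=0011010 Δ1=0111010 Δ2=0111111 Δ3=0110111 | 3Δ
t=3: Δ0=0110111 Δ1=0010111 | 1Δ
t=4: Δ0=0010111 Δ1=0110111 Δ2=0110110 Δ3=0110100 Δ4=0111100 | 4Δ
t=5: Δ0=0111100 Δ1=0011100 | 1Δ
t=6: Δ0=0011100 Δ1=0111100 Δ2=0111000 Δ3=0110010 Δ4=0111010 | 4Δ
t=7: Δ0=0111010 Δ1=0011010 | 1Δ
t=8: Δ0=0011010 Δ1=0111010 Δ2=0111111 Δ3=0110111 | 3Δ
t=9: Δ0=0110111 Δ1=0010111 | 1Δ
t=10: Δ0=0010111 Δ1=0110111 Δ2=0110110 Δ3=0110100 Δ4=0111100 | 4Δ
t=11: Δ0=0111100 Δ1=0011100 | 1Δ
t=12: Δ0=0011100 Δ1=0111100 Δ2=0111000 Δ3=0110010 Δ4=0111010 | 4Δ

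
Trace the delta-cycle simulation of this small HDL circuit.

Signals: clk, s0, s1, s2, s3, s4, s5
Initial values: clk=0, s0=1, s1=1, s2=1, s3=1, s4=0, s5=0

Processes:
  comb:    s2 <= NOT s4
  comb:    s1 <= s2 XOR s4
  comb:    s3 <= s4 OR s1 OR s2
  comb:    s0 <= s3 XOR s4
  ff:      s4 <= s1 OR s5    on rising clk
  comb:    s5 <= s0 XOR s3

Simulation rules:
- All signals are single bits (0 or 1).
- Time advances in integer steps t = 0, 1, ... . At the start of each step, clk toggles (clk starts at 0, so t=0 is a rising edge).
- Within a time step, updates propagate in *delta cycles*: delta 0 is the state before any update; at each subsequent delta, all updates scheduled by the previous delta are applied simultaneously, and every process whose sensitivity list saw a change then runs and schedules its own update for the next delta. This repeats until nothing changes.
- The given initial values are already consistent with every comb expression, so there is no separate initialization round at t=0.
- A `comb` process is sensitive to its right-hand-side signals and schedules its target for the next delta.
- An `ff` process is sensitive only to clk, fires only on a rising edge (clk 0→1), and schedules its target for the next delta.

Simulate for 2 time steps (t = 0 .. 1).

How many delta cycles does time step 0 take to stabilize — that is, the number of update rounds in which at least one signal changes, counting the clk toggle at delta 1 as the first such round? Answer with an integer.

4

t=0 Δ0: s5=0 s2=1 s3=1 s0=1 s4=0 s1=1 clk=0
  Δ1: clk:0→1
  Δ2: s4:0→1
  Δ3: s2:1→0, s0:1→0, s1:1→0
  Δ4: s5:0→1, s1:0→1
  (4Δ to stable)
t=1 Δ0: s5=1 s2=0 s3=1 s0=0 s4=1 s1=1 clk=1
  Δ1: clk:1→0
  (1Δ to stable)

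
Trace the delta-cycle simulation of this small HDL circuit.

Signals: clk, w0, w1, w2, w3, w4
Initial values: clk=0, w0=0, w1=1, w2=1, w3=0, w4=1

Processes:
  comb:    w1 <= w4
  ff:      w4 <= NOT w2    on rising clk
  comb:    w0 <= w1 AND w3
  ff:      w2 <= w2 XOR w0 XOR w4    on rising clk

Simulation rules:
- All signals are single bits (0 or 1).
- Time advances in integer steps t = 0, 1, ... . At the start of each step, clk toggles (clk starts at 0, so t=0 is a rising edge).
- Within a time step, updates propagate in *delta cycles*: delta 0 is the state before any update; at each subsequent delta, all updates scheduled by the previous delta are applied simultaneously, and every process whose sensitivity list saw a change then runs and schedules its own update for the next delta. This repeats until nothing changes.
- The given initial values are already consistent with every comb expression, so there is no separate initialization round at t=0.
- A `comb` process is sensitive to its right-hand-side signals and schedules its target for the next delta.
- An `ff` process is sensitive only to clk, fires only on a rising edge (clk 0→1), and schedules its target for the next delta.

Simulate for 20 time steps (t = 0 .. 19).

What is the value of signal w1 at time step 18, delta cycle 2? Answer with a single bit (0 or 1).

1

t0.Δ0 w2=1 w1=1 clk=0 w4=1 w3=0 w0=0
t0.Δ1 w2=1 w1=1 clk=1 w4=1 w3=0 w0=0
t0.Δ2 w2=0 w1=1 clk=1 w4=0 w3=0 w0=0
t0.Δ3 w2=0 w1=0 clk=1 w4=0 w3=0 w0=0
t1.Δ0 w2=0 w1=0 clk=1 w4=0 w3=0 w0=0
t1.Δ1 w2=0 w1=0 clk=0 w4=0 w3=0 w0=0
t2.Δ0 w2=0 w1=0 clk=0 w4=0 w3=0 w0=0
t2.Δ1 w2=0 w1=0 clk=1 w4=0 w3=0 w0=0
t2.Δ2 w2=0 w1=0 clk=1 w4=1 w3=0 w0=0
t2.Δ3 w2=0 w1=1 clk=1 w4=1 w3=0 w0=0
t3.Δ0 w2=0 w1=1 clk=1 w4=1 w3=0 w0=0
t3.Δ1 w2=0 w1=1 clk=0 w4=1 w3=0 w0=0
t4.Δ0 w2=0 w1=1 clk=0 w4=1 w3=0 w0=0
t4.Δ1 w2=0 w1=1 clk=1 w4=1 w3=0 w0=0
t4.Δ2 w2=1 w1=1 clk=1 w4=1 w3=0 w0=0
t5.Δ0 w2=1 w1=1 clk=1 w4=1 w3=0 w0=0
t5.Δ1 w2=1 w1=1 clk=0 w4=1 w3=0 w0=0
t6.Δ0 w2=1 w1=1 clk=0 w4=1 w3=0 w0=0
t6.Δ1 w2=1 w1=1 clk=1 w4=1 w3=0 w0=0
t6.Δ2 w2=0 w1=1 clk=1 w4=0 w3=0 w0=0
t6.Δ3 w2=0 w1=0 clk=1 w4=0 w3=0 w0=0
t7.Δ0 w2=0 w1=0 clk=1 w4=0 w3=0 w0=0
t7.Δ1 w2=0 w1=0 clk=0 w4=0 w3=0 w0=0
t8.Δ0 w2=0 w1=0 clk=0 w4=0 w3=0 w0=0
t8.Δ1 w2=0 w1=0 clk=1 w4=0 w3=0 w0=0
t8.Δ2 w2=0 w1=0 clk=1 w4=1 w3=0 w0=0
t8.Δ3 w2=0 w1=1 clk=1 w4=1 w3=0 w0=0
t9.Δ0 w2=0 w1=1 clk=1 w4=1 w3=0 w0=0
t9.Δ1 w2=0 w1=1 clk=0 w4=1 w3=0 w0=0
t10.Δ0 w2=0 w1=1 clk=0 w4=1 w3=0 w0=0
t10.Δ1 w2=0 w1=1 clk=1 w4=1 w3=0 w0=0
t10.Δ2 w2=1 w1=1 clk=1 w4=1 w3=0 w0=0
t11.Δ0 w2=1 w1=1 clk=1 w4=1 w3=0 w0=0
t11.Δ1 w2=1 w1=1 clk=0 w4=1 w3=0 w0=0
t12.Δ0 w2=1 w1=1 clk=0 w4=1 w3=0 w0=0
t12.Δ1 w2=1 w1=1 clk=1 w4=1 w3=0 w0=0
t12.Δ2 w2=0 w1=1 clk=1 w4=0 w3=0 w0=0
t12.Δ3 w2=0 w1=0 clk=1 w4=0 w3=0 w0=0
t13.Δ0 w2=0 w1=0 clk=1 w4=0 w3=0 w0=0
t13.Δ1 w2=0 w1=0 clk=0 w4=0 w3=0 w0=0
t14.Δ0 w2=0 w1=0 clk=0 w4=0 w3=0 w0=0
t14.Δ1 w2=0 w1=0 clk=1 w4=0 w3=0 w0=0
t14.Δ2 w2=0 w1=0 clk=1 w4=1 w3=0 w0=0
t14.Δ3 w2=0 w1=1 clk=1 w4=1 w3=0 w0=0
t15.Δ0 w2=0 w1=1 clk=1 w4=1 w3=0 w0=0
t15.Δ1 w2=0 w1=1 clk=0 w4=1 w3=0 w0=0
t16.Δ0 w2=0 w1=1 clk=0 w4=1 w3=0 w0=0
t16.Δ1 w2=0 w1=1 clk=1 w4=1 w3=0 w0=0
t16.Δ2 w2=1 w1=1 clk=1 w4=1 w3=0 w0=0
t17.Δ0 w2=1 w1=1 clk=1 w4=1 w3=0 w0=0
t17.Δ1 w2=1 w1=1 clk=0 w4=1 w3=0 w0=0
t18.Δ0 w2=1 w1=1 clk=0 w4=1 w3=0 w0=0
t18.Δ1 w2=1 w1=1 clk=1 w4=1 w3=0 w0=0
t18.Δ2 w2=0 w1=1 clk=1 w4=0 w3=0 w0=0
t18.Δ3 w2=0 w1=0 clk=1 w4=0 w3=0 w0=0
t19.Δ0 w2=0 w1=0 clk=1 w4=0 w3=0 w0=0
t19.Δ1 w2=0 w1=0 clk=0 w4=0 w3=0 w0=0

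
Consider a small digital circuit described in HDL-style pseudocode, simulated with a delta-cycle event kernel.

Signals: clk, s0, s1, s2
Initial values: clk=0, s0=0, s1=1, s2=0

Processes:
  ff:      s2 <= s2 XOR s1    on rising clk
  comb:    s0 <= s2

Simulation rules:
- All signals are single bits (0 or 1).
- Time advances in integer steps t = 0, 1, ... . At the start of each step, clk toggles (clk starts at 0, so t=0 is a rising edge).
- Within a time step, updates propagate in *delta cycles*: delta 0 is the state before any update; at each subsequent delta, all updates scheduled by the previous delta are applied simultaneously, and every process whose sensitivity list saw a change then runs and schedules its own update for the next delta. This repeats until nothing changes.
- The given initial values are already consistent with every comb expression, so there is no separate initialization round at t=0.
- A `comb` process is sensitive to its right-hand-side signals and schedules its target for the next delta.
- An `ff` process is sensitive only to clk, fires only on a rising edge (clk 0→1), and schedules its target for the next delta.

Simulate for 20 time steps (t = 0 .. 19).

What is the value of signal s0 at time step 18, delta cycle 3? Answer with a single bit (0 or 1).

t=0 Δ0: clk=0 s2=0 s1=1 s0=0
  Δ1: clk:0→1
  Δ2: s2:0→1
  Δ3: s0:0→1
  (3Δ to stable)
t=1 Δ0: clk=1 s2=1 s1=1 s0=1
  Δ1: clk:1→0
  (1Δ to stable)
t=2 Δ0: clk=0 s2=1 s1=1 s0=1
  Δ1: clk:0→1
  Δ2: s2:1→0
  Δ3: s0:1→0
  (3Δ to stable)
t=3 Δ0: clk=1 s2=0 s1=1 s0=0
  Δ1: clk:1→0
  (1Δ to stable)
t=4 Δ0: clk=0 s2=0 s1=1 s0=0
  Δ1: clk:0→1
  Δ2: s2:0→1
  Δ3: s0:0→1
  (3Δ to stable)
t=5 Δ0: clk=1 s2=1 s1=1 s0=1
  Δ1: clk:1→0
  (1Δ to stable)
t=6 Δ0: clk=0 s2=1 s1=1 s0=1
  Δ1: clk:0→1
  Δ2: s2:1→0
  Δ3: s0:1→0
  (3Δ to stable)
t=7 Δ0: clk=1 s2=0 s1=1 s0=0
  Δ1: clk:1→0
  (1Δ to stable)
t=8 Δ0: clk=0 s2=0 s1=1 s0=0
  Δ1: clk:0→1
  Δ2: s2:0→1
  Δ3: s0:0→1
  (3Δ to stable)
t=9 Δ0: clk=1 s2=1 s1=1 s0=1
  Δ1: clk:1→0
  (1Δ to stable)
t=10 Δ0: clk=0 s2=1 s1=1 s0=1
  Δ1: clk:0→1
  Δ2: s2:1→0
  Δ3: s0:1→0
  (3Δ to stable)
t=11 Δ0: clk=1 s2=0 s1=1 s0=0
  Δ1: clk:1→0
  (1Δ to stable)
t=12 Δ0: clk=0 s2=0 s1=1 s0=0
  Δ1: clk:0→1
  Δ2: s2:0→1
  Δ3: s0:0→1
  (3Δ to stable)
t=13 Δ0: clk=1 s2=1 s1=1 s0=1
  Δ1: clk:1→0
  (1Δ to stable)
t=14 Δ0: clk=0 s2=1 s1=1 s0=1
  Δ1: clk:0→1
  Δ2: s2:1→0
  Δ3: s0:1→0
  (3Δ to stable)
t=15 Δ0: clk=1 s2=0 s1=1 s0=0
  Δ1: clk:1→0
  (1Δ to stable)
t=16 Δ0: clk=0 s2=0 s1=1 s0=0
  Δ1: clk:0→1
  Δ2: s2:0→1
  Δ3: s0:0→1
  (3Δ to stable)
t=17 Δ0: clk=1 s2=1 s1=1 s0=1
  Δ1: clk:1→0
  (1Δ to stable)
t=18 Δ0: clk=0 s2=1 s1=1 s0=1
  Δ1: clk:0→1
  Δ2: s2:1→0
  Δ3: s0:1→0
  (3Δ to stable)
t=19 Δ0: clk=1 s2=0 s1=1 s0=0
  Δ1: clk:1→0
  (1Δ to stable)

0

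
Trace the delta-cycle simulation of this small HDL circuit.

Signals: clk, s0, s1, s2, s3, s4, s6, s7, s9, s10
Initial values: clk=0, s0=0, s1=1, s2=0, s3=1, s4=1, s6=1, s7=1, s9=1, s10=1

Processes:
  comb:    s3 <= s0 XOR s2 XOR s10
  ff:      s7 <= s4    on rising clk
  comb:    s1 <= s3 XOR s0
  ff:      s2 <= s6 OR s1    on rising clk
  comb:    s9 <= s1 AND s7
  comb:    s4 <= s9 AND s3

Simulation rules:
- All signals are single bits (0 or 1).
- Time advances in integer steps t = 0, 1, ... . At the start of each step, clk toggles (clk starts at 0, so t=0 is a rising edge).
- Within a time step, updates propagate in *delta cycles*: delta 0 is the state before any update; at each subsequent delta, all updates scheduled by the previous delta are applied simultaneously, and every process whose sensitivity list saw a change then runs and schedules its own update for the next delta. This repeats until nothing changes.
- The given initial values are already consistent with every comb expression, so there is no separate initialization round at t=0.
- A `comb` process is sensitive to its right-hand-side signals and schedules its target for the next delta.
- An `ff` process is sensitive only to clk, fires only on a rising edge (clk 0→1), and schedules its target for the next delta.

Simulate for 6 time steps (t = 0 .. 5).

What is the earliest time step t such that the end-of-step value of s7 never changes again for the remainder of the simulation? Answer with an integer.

2

t0.Δ0 s3=1 s6=1 s1=1 s10=1 clk=0 s4=1 s7=1 s0=0 s2=0 s9=1
t0.Δ1 s3=1 s6=1 s1=1 s10=1 clk=1 s4=1 s7=1 s0=0 s2=0 s9=1
t0.Δ2 s3=1 s6=1 s1=1 s10=1 clk=1 s4=1 s7=1 s0=0 s2=1 s9=1
t0.Δ3 s3=0 s6=1 s1=1 s10=1 clk=1 s4=1 s7=1 s0=0 s2=1 s9=1
t0.Δ4 s3=0 s6=1 s1=0 s10=1 clk=1 s4=0 s7=1 s0=0 s2=1 s9=1
t0.Δ5 s3=0 s6=1 s1=0 s10=1 clk=1 s4=0 s7=1 s0=0 s2=1 s9=0
t1.Δ0 s3=0 s6=1 s1=0 s10=1 clk=1 s4=0 s7=1 s0=0 s2=1 s9=0
t1.Δ1 s3=0 s6=1 s1=0 s10=1 clk=0 s4=0 s7=1 s0=0 s2=1 s9=0
t2.Δ0 s3=0 s6=1 s1=0 s10=1 clk=0 s4=0 s7=1 s0=0 s2=1 s9=0
t2.Δ1 s3=0 s6=1 s1=0 s10=1 clk=1 s4=0 s7=1 s0=0 s2=1 s9=0
t2.Δ2 s3=0 s6=1 s1=0 s10=1 clk=1 s4=0 s7=0 s0=0 s2=1 s9=0
t3.Δ0 s3=0 s6=1 s1=0 s10=1 clk=1 s4=0 s7=0 s0=0 s2=1 s9=0
t3.Δ1 s3=0 s6=1 s1=0 s10=1 clk=0 s4=0 s7=0 s0=0 s2=1 s9=0
t4.Δ0 s3=0 s6=1 s1=0 s10=1 clk=0 s4=0 s7=0 s0=0 s2=1 s9=0
t4.Δ1 s3=0 s6=1 s1=0 s10=1 clk=1 s4=0 s7=0 s0=0 s2=1 s9=0
t5.Δ0 s3=0 s6=1 s1=0 s10=1 clk=1 s4=0 s7=0 s0=0 s2=1 s9=0
t5.Δ1 s3=0 s6=1 s1=0 s10=1 clk=0 s4=0 s7=0 s0=0 s2=1 s9=0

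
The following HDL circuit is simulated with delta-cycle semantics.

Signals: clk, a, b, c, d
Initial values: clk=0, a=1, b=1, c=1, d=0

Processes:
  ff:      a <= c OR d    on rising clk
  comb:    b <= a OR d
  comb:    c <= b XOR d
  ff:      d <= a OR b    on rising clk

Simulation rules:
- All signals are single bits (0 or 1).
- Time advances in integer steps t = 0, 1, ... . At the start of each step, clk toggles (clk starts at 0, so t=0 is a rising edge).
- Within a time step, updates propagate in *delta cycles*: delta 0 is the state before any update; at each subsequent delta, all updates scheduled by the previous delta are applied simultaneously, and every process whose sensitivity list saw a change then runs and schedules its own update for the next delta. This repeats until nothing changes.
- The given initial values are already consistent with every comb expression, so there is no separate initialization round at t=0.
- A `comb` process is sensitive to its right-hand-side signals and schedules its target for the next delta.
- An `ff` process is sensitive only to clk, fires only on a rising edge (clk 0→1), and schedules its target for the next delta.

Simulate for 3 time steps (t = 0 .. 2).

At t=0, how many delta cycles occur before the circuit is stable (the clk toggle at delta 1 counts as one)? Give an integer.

[bits: c,a,clk,d,b]
t=0: Δ0=11001 Δ1=11101 Δ2=11111 Δ3=01111 | 3Δ
t=1: Δ0=01111 Δ1=01011 | 1Δ
t=2: Δ0=01011 Δ1=01111 | 1Δ

3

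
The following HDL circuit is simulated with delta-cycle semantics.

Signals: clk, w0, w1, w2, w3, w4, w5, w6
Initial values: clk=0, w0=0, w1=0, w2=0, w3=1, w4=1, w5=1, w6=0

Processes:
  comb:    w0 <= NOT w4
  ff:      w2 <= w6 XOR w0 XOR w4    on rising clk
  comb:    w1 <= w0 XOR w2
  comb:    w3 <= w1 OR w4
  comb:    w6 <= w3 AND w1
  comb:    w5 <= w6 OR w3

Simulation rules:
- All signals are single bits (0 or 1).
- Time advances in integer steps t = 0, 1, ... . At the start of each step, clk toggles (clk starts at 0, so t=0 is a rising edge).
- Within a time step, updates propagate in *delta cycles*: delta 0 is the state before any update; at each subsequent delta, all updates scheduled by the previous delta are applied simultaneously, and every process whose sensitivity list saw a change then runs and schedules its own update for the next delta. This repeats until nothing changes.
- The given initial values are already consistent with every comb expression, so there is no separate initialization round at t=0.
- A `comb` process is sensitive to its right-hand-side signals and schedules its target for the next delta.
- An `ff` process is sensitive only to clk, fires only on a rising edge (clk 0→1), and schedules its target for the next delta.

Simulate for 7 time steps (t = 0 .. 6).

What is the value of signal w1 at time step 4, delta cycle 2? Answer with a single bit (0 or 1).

0

[bits: w5,w4,clk,w2,w6,w3,w0,w1]
t=0: Δ0=11000100 Δ1=11100100 Δ2=11110100 Δ3=11110101 Δ4=11111101 | 4Δ
t=1: Δ0=11111101 Δ1=11011101 | 1Δ
t=2: Δ0=11011101 Δ1=11111101 Δ2=11101101 Δ3=11101100 Δ4=11100100 | 4Δ
t=3: Δ0=11100100 Δ1=11000100 | 1Δ
t=4: Δ0=11000100 Δ1=11100100 Δ2=11110100 Δ3=11110101 Δ4=11111101 | 4Δ
t=5: Δ0=11111101 Δ1=11011101 | 1Δ
t=6: Δ0=11011101 Δ1=11111101 Δ2=11101101 Δ3=11101100 Δ4=11100100 | 4Δ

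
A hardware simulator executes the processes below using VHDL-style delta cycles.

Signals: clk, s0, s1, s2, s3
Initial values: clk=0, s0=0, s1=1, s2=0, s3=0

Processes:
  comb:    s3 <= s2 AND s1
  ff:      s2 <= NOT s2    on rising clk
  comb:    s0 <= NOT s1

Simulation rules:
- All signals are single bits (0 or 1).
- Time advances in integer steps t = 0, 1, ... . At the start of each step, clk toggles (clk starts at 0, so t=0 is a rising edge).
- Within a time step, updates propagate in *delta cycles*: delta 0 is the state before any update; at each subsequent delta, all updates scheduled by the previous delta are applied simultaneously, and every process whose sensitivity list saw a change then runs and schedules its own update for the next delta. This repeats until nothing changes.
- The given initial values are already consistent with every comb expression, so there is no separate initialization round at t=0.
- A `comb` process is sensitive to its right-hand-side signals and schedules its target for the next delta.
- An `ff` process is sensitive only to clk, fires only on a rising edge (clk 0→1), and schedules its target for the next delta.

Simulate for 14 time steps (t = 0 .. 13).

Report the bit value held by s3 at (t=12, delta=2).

0

t0.Δ0 s3=0 clk=0 s1=1 s0=0 s2=0
t0.Δ1 s3=0 clk=1 s1=1 s0=0 s2=0
t0.Δ2 s3=0 clk=1 s1=1 s0=0 s2=1
t0.Δ3 s3=1 clk=1 s1=1 s0=0 s2=1
t1.Δ0 s3=1 clk=1 s1=1 s0=0 s2=1
t1.Δ1 s3=1 clk=0 s1=1 s0=0 s2=1
t2.Δ0 s3=1 clk=0 s1=1 s0=0 s2=1
t2.Δ1 s3=1 clk=1 s1=1 s0=0 s2=1
t2.Δ2 s3=1 clk=1 s1=1 s0=0 s2=0
t2.Δ3 s3=0 clk=1 s1=1 s0=0 s2=0
t3.Δ0 s3=0 clk=1 s1=1 s0=0 s2=0
t3.Δ1 s3=0 clk=0 s1=1 s0=0 s2=0
t4.Δ0 s3=0 clk=0 s1=1 s0=0 s2=0
t4.Δ1 s3=0 clk=1 s1=1 s0=0 s2=0
t4.Δ2 s3=0 clk=1 s1=1 s0=0 s2=1
t4.Δ3 s3=1 clk=1 s1=1 s0=0 s2=1
t5.Δ0 s3=1 clk=1 s1=1 s0=0 s2=1
t5.Δ1 s3=1 clk=0 s1=1 s0=0 s2=1
t6.Δ0 s3=1 clk=0 s1=1 s0=0 s2=1
t6.Δ1 s3=1 clk=1 s1=1 s0=0 s2=1
t6.Δ2 s3=1 clk=1 s1=1 s0=0 s2=0
t6.Δ3 s3=0 clk=1 s1=1 s0=0 s2=0
t7.Δ0 s3=0 clk=1 s1=1 s0=0 s2=0
t7.Δ1 s3=0 clk=0 s1=1 s0=0 s2=0
t8.Δ0 s3=0 clk=0 s1=1 s0=0 s2=0
t8.Δ1 s3=0 clk=1 s1=1 s0=0 s2=0
t8.Δ2 s3=0 clk=1 s1=1 s0=0 s2=1
t8.Δ3 s3=1 clk=1 s1=1 s0=0 s2=1
t9.Δ0 s3=1 clk=1 s1=1 s0=0 s2=1
t9.Δ1 s3=1 clk=0 s1=1 s0=0 s2=1
t10.Δ0 s3=1 clk=0 s1=1 s0=0 s2=1
t10.Δ1 s3=1 clk=1 s1=1 s0=0 s2=1
t10.Δ2 s3=1 clk=1 s1=1 s0=0 s2=0
t10.Δ3 s3=0 clk=1 s1=1 s0=0 s2=0
t11.Δ0 s3=0 clk=1 s1=1 s0=0 s2=0
t11.Δ1 s3=0 clk=0 s1=1 s0=0 s2=0
t12.Δ0 s3=0 clk=0 s1=1 s0=0 s2=0
t12.Δ1 s3=0 clk=1 s1=1 s0=0 s2=0
t12.Δ2 s3=0 clk=1 s1=1 s0=0 s2=1
t12.Δ3 s3=1 clk=1 s1=1 s0=0 s2=1
t13.Δ0 s3=1 clk=1 s1=1 s0=0 s2=1
t13.Δ1 s3=1 clk=0 s1=1 s0=0 s2=1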